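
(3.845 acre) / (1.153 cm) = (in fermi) 1.35e+21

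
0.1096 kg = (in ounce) 3.866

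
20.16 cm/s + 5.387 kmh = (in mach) 0.004987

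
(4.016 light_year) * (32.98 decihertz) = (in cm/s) 1.253e+19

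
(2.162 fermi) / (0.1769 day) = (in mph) 3.164e-19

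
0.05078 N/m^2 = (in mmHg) 0.0003809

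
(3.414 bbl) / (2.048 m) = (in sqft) 2.853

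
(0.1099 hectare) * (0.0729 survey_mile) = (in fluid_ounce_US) 4.36e+09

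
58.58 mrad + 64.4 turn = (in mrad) 4.047e+05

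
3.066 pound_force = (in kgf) 1.391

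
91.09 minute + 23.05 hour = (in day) 1.024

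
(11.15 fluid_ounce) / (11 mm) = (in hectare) 2.998e-06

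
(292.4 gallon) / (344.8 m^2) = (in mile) 1.995e-06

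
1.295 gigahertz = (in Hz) 1.295e+09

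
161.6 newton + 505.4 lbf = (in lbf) 541.7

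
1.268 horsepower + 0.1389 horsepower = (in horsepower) 1.407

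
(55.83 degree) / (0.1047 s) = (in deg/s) 533.2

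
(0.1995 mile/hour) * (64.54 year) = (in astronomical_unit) 0.001213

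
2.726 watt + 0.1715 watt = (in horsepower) 0.003886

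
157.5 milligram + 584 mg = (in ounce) 0.02616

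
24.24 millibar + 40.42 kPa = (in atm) 0.4228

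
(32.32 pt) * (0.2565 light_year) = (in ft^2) 2.978e+14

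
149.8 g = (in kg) 0.1498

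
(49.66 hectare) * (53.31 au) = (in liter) 3.96e+21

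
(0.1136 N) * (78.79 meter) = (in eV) 5.586e+19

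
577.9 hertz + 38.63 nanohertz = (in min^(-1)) 3.467e+04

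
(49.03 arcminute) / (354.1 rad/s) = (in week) 6.66e-11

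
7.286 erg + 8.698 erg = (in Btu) 1.515e-09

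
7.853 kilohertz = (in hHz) 78.53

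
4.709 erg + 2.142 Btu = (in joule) 2260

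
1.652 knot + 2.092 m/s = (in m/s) 2.942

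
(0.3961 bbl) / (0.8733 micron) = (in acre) 17.82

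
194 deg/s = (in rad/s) 3.386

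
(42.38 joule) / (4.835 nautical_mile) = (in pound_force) 0.001064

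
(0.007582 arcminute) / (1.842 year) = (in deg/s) 2.175e-12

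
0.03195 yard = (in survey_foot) 0.09585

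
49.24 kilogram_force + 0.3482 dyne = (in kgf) 49.24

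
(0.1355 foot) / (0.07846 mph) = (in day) 1.363e-05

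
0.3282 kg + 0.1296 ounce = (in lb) 0.7317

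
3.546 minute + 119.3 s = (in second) 332.1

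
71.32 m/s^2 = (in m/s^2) 71.32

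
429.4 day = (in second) 3.71e+07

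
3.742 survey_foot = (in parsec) 3.696e-17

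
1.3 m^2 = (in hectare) 0.00013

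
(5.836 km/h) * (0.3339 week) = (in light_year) 3.46e-11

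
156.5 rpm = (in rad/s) 16.39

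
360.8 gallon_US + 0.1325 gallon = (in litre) 1366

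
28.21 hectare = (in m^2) 2.821e+05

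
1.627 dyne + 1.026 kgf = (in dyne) 1.006e+06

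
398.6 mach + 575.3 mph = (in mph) 3.042e+05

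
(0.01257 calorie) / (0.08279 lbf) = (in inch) 5.622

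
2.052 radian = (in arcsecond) 4.233e+05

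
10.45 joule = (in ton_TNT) 2.498e-09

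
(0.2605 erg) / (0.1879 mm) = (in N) 0.0001386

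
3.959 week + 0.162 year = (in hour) 2084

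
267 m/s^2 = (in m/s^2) 267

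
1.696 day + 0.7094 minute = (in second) 1.466e+05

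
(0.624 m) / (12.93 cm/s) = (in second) 4.826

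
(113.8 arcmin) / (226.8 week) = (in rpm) 2.305e-09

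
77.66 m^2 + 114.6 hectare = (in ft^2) 1.234e+07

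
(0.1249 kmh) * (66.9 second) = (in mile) 0.001442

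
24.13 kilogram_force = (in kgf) 24.13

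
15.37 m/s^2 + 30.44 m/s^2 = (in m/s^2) 45.81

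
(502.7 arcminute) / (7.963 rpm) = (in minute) 0.002923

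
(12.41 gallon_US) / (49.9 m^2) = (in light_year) 9.951e-20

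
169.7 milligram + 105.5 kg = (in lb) 232.6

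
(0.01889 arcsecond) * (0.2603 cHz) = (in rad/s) 2.384e-10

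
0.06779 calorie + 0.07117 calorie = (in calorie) 0.139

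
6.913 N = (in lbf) 1.554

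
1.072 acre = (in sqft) 4.67e+04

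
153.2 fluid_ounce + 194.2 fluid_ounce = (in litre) 10.27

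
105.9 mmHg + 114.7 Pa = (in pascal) 1.423e+04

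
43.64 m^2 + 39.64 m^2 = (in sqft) 896.4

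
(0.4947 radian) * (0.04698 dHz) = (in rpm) 0.02219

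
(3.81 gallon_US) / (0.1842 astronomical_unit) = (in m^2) 5.234e-13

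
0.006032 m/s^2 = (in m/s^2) 0.006032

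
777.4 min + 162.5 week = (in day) 1138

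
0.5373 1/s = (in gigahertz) 5.373e-10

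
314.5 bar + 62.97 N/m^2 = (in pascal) 3.145e+07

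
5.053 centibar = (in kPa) 5.053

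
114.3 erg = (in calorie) 2.732e-06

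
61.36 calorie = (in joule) 256.7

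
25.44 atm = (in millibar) 2.578e+04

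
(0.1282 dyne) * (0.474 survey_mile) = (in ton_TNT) 2.337e-13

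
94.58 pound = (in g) 4.29e+04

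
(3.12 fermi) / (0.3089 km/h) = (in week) 6.012e-20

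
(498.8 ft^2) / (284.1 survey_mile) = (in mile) 6.298e-08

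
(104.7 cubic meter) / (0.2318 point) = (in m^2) 1.28e+06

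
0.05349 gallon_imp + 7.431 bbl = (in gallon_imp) 259.9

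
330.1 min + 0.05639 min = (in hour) 5.503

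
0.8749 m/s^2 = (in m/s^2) 0.8749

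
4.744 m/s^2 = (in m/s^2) 4.744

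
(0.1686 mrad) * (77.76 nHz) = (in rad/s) 1.311e-11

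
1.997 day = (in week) 0.2853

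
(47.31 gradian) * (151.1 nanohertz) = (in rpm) 1.072e-06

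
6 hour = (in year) 0.0006849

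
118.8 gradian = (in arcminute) 6415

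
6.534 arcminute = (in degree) 0.1089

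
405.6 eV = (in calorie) 1.553e-17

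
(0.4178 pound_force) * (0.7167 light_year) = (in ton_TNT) 3.012e+06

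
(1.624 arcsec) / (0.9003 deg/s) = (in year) 1.589e-11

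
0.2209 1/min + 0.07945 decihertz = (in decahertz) 0.001163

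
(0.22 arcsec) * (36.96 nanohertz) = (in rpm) 3.764e-13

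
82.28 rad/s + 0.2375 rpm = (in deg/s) 4716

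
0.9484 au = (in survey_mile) 8.816e+07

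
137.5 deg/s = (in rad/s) 2.4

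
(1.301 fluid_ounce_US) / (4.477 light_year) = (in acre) 2.245e-25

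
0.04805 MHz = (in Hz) 4.805e+04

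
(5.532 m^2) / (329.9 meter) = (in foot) 0.05502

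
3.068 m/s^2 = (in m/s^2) 3.068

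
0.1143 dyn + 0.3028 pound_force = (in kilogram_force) 0.1373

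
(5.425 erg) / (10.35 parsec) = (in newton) 1.699e-24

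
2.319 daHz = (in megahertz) 2.319e-05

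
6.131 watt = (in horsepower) 0.008222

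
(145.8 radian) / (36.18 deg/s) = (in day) 0.002672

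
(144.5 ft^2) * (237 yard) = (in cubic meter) 2909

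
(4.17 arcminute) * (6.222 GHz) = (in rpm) 7.207e+07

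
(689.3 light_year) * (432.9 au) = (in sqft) 4.546e+33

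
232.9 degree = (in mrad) 4065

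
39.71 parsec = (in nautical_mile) 6.616e+14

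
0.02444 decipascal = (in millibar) 2.444e-05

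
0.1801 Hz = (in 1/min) 10.81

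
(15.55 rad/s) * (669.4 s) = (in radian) 1.041e+04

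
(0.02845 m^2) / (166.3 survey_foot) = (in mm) 0.5613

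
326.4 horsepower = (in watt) 2.434e+05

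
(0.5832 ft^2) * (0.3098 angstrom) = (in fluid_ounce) 5.676e-08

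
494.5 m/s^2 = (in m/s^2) 494.5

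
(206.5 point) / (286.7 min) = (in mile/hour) 9.473e-06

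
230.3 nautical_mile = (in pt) 1.209e+09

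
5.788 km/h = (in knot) 3.125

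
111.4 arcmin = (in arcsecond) 6684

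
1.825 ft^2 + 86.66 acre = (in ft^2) 3.775e+06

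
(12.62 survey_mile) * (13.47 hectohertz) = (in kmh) 9.849e+07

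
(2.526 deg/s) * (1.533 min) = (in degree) 232.3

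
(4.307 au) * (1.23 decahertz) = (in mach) 2.327e+10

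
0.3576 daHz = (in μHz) 3.576e+06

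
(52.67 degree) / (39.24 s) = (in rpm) 0.2237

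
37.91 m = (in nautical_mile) 0.02047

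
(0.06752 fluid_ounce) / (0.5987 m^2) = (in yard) 3.647e-06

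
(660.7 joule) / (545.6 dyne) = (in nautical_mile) 65.39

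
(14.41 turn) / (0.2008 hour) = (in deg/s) 7.176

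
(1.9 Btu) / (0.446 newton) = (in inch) 1.77e+05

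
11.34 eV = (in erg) 1.817e-11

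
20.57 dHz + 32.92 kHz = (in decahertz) 3292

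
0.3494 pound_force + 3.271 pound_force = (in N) 16.1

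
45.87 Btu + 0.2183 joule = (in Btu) 45.87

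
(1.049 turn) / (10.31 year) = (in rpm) 1.936e-07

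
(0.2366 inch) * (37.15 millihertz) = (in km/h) 0.0008037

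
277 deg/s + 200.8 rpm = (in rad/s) 25.86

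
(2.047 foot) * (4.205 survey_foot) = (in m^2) 0.7997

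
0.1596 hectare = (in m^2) 1596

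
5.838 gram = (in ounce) 0.2059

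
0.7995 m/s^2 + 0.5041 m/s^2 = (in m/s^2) 1.304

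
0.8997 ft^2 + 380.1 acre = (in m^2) 1.538e+06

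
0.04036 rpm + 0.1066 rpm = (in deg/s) 0.8818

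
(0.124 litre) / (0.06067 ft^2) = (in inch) 0.8661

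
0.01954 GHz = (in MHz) 19.54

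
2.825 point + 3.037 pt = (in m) 0.002068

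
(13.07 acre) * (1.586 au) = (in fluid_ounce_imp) 4.417e+20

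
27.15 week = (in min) 2.737e+05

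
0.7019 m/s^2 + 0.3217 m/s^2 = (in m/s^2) 1.024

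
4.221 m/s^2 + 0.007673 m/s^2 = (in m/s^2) 4.229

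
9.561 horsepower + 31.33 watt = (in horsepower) 9.603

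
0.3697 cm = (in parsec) 1.198e-19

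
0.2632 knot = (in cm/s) 13.54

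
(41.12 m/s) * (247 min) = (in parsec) 1.975e-11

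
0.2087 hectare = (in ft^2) 2.246e+04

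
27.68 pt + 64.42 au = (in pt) 2.732e+16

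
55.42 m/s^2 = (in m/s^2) 55.42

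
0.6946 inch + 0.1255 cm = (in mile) 1.174e-05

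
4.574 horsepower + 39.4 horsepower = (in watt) 3.279e+04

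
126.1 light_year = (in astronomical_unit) 7.975e+06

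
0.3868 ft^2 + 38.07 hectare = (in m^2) 3.807e+05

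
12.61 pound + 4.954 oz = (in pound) 12.92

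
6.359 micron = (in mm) 0.006359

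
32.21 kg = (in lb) 71.01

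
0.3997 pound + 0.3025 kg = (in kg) 0.4838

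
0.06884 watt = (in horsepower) 9.232e-05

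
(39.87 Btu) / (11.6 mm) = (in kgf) 3.698e+05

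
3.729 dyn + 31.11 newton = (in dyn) 3.111e+06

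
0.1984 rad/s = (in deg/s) 11.37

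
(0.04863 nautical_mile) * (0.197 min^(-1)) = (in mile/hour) 0.6615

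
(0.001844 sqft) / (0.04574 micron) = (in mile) 2.327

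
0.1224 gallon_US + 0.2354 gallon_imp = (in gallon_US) 0.4051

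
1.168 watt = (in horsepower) 0.001566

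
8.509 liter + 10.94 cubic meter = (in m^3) 10.95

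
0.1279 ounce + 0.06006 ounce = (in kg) 0.005329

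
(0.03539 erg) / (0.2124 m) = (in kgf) 1.699e-09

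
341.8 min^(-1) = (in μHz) 5.697e+06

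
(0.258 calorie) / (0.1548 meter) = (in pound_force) 1.568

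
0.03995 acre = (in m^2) 161.7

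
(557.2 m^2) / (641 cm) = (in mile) 0.05401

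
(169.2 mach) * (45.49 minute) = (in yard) 1.72e+08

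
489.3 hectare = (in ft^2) 5.267e+07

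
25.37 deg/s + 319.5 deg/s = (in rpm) 57.48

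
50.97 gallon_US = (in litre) 192.9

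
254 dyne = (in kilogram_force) 0.000259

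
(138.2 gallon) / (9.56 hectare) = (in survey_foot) 1.795e-05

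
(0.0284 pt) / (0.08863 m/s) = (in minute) 1.884e-06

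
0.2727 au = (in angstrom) 4.08e+20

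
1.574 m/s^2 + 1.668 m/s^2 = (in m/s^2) 3.242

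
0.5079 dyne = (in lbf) 1.142e-06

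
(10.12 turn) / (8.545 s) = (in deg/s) 426.4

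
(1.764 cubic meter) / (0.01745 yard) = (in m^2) 110.6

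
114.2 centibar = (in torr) 856.6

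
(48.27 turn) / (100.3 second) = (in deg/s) 173.3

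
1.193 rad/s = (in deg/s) 68.35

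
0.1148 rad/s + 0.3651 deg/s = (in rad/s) 0.1212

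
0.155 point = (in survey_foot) 0.0001794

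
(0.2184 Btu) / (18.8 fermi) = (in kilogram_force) 1.25e+15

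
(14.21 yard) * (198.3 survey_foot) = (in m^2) 785.4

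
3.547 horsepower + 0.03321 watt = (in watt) 2645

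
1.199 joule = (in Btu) 0.001136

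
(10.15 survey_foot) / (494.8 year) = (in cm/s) 1.983e-08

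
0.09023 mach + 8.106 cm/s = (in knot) 59.88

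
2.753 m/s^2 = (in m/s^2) 2.753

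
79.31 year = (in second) 2.501e+09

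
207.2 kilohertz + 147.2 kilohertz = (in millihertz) 3.544e+08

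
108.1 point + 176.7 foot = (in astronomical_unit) 3.603e-10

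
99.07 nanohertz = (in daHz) 9.907e-09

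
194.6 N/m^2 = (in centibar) 0.1946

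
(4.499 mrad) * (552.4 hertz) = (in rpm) 23.73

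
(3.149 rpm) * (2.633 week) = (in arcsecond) 1.083e+11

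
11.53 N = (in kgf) 1.176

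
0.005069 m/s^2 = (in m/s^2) 0.005069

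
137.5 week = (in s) 8.316e+07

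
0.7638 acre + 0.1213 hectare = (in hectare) 0.4304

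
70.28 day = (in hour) 1687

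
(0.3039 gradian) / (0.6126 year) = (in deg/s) 1.416e-08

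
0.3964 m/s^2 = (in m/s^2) 0.3964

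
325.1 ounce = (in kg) 9.216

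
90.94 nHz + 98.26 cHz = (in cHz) 98.26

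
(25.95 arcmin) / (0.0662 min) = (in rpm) 0.01815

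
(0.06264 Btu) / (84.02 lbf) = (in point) 501.3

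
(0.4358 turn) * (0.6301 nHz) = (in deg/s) 9.886e-08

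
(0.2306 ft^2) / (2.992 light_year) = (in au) 5.059e-30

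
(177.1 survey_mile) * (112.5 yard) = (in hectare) 2932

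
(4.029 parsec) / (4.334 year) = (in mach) 2.671e+06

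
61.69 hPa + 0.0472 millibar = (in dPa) 6.174e+04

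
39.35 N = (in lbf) 8.846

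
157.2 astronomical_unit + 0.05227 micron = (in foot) 7.715e+13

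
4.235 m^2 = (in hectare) 0.0004235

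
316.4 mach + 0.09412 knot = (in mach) 316.4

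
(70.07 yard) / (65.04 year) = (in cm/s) 3.124e-06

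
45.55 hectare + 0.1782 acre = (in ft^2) 4.911e+06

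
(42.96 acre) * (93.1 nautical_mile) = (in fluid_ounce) 1.014e+15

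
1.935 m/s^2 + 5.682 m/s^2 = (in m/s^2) 7.617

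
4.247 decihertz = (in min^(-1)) 25.48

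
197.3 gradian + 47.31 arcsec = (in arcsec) 6.393e+05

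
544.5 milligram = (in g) 0.5445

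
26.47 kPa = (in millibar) 264.7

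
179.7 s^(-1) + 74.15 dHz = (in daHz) 18.71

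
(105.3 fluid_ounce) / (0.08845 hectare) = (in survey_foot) 1.155e-05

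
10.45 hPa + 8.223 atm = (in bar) 8.342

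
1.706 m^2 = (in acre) 0.0004216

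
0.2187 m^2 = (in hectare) 2.187e-05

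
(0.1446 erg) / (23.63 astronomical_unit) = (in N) 4.091e-21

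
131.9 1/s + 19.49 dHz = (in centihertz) 1.338e+04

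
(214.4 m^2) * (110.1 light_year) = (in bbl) 1.405e+21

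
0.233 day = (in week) 0.03329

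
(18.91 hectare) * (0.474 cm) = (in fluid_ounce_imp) 3.155e+07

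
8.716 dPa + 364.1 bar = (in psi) 5281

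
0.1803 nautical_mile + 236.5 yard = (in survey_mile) 0.3419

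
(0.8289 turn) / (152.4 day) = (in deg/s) 2.266e-05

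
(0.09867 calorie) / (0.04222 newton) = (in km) 0.009778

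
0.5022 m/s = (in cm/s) 50.22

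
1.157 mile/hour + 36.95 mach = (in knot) 2.446e+04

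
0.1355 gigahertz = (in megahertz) 135.5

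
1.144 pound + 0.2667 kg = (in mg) 7.856e+05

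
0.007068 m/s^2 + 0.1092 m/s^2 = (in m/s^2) 0.1163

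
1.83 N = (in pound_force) 0.4114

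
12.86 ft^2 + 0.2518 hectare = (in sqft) 2.712e+04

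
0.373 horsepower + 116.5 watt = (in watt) 394.6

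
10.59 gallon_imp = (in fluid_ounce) 1628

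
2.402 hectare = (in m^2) 2.402e+04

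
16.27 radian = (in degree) 932.2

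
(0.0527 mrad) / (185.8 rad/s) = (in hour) 7.879e-11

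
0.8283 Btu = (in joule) 873.9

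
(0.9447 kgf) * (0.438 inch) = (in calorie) 0.02463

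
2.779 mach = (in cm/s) 9.462e+04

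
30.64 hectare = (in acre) 75.71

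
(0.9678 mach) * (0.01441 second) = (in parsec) 1.539e-16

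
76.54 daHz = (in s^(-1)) 765.4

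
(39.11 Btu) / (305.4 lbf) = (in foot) 99.65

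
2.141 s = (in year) 6.789e-08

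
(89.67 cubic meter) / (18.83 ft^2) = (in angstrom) 5.126e+11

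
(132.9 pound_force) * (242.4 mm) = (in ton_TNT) 3.425e-08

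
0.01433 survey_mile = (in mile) 0.01433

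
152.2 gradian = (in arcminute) 8219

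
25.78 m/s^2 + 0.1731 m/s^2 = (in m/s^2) 25.95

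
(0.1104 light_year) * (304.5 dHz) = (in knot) 6.182e+16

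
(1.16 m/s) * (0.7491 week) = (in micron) 5.255e+11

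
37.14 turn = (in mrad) 2.334e+05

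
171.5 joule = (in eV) 1.07e+21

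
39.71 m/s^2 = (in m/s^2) 39.71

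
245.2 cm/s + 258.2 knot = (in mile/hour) 302.6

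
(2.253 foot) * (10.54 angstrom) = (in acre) 1.789e-13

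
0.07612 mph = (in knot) 0.06615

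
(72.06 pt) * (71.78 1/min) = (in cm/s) 3.041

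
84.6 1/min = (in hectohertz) 0.0141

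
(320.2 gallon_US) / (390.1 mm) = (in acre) 0.0007678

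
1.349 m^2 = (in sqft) 14.52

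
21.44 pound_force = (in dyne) 9.537e+06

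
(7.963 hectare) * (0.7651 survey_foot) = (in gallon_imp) 4.085e+06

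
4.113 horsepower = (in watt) 3067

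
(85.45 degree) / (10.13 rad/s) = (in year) 4.668e-09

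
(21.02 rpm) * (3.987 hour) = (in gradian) 2.011e+06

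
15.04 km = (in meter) 1.504e+04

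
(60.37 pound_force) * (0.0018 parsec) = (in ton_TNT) 3.565e+06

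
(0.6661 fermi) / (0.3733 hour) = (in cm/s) 4.957e-17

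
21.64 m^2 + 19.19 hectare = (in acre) 47.42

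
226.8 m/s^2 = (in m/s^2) 226.8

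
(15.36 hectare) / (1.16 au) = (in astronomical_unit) 5.917e-18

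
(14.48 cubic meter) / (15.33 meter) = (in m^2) 0.9446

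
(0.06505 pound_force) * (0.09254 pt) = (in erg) 94.46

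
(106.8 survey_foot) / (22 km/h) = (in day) 6.165e-05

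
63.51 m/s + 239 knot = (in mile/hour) 417.1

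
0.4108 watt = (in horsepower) 0.0005509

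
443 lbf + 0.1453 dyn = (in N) 1971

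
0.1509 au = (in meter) 2.257e+10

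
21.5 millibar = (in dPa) 2.15e+04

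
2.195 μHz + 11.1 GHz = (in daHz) 1.11e+09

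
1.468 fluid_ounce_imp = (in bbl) 0.0002624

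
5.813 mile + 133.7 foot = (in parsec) 3.045e-13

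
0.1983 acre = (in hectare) 0.08025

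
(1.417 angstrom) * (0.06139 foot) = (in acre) 6.552e-16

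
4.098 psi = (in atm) 0.2789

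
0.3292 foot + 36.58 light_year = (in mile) 2.15e+14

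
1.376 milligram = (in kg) 1.376e-06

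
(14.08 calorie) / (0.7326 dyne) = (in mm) 8.041e+09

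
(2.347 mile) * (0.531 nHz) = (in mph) 4.487e-06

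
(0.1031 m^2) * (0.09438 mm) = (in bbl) 6.12e-05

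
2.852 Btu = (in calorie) 719.2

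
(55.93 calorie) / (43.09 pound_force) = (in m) 1.221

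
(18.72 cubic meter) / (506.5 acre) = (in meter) 9.133e-06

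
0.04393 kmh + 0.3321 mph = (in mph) 0.3594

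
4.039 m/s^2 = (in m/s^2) 4.039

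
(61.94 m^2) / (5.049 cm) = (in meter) 1227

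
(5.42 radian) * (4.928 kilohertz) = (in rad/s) 2.671e+04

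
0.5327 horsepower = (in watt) 397.2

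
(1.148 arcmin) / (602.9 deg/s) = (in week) 5.247e-11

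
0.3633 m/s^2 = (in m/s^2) 0.3633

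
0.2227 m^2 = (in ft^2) 2.397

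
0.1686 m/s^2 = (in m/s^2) 0.1686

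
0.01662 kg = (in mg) 1.662e+04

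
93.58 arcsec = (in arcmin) 1.56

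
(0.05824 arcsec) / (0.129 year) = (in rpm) 6.628e-13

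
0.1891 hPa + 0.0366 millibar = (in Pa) 22.57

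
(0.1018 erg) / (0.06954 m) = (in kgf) 1.493e-08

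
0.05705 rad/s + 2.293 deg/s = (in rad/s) 0.09707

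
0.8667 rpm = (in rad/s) 0.09076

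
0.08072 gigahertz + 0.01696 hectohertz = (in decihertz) 8.072e+08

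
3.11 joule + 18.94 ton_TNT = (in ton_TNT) 18.94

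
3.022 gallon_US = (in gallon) 3.022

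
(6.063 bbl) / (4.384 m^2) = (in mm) 219.9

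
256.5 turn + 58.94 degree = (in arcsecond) 3.326e+08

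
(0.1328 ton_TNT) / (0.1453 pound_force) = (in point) 2.437e+12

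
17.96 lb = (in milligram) 8.147e+06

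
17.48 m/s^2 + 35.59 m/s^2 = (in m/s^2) 53.07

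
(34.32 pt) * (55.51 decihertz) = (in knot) 0.1306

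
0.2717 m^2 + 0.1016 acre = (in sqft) 4429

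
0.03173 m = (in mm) 31.73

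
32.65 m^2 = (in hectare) 0.003265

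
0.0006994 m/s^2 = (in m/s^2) 0.0006994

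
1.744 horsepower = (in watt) 1301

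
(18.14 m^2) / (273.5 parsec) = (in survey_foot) 7.052e-18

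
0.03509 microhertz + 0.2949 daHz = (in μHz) 2.949e+06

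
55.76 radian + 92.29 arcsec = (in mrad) 5.576e+04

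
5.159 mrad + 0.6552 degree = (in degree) 0.9508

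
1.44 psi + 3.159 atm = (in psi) 47.86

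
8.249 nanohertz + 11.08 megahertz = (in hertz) 1.108e+07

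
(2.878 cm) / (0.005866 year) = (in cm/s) 1.556e-05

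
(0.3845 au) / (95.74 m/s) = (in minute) 1.001e+07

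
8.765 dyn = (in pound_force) 1.97e-05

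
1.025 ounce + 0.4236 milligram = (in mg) 2.906e+04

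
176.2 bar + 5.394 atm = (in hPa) 1.817e+05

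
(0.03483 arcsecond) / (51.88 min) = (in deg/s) 3.108e-09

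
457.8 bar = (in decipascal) 4.578e+08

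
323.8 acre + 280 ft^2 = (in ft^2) 1.411e+07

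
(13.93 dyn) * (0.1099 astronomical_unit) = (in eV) 1.429e+25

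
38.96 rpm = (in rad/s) 4.08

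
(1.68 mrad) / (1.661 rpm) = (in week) 1.597e-08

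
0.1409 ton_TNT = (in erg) 5.895e+15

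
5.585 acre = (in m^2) 2.26e+04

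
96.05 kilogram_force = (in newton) 941.9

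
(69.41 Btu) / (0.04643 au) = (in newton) 1.054e-05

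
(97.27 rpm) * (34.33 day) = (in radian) 3.021e+07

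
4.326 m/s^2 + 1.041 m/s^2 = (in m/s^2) 5.367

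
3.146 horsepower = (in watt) 2346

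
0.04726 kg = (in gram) 47.26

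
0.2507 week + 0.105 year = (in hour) 961.9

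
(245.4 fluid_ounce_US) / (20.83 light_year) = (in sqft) 3.964e-19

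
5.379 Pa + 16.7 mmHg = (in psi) 0.3237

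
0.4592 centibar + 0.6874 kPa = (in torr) 8.6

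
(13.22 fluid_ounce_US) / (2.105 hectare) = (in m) 1.857e-08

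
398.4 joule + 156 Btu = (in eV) 1.03e+24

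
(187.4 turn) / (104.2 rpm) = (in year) 3.422e-06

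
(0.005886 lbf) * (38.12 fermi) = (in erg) 9.981e-09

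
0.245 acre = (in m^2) 991.5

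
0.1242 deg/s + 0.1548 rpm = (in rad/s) 0.01838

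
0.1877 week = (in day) 1.314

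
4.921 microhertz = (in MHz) 4.921e-12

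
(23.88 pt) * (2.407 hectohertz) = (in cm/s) 202.8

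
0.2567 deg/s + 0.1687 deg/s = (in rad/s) 0.007425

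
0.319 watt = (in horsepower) 0.0004278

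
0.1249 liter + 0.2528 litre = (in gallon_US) 0.09978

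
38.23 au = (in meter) 5.719e+12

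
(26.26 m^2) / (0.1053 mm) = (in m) 2.494e+05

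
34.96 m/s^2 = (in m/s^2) 34.96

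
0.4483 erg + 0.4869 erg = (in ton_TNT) 2.235e-17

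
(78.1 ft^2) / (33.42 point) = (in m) 615.4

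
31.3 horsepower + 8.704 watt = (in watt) 2.335e+04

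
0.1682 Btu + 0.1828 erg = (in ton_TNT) 4.241e-08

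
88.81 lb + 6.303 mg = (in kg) 40.28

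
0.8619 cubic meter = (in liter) 861.9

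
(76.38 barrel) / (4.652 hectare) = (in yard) 0.0002855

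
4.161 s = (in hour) 0.001156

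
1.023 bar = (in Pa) 1.023e+05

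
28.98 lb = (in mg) 1.315e+07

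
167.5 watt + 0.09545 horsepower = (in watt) 238.7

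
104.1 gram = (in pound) 0.2295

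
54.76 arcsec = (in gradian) 0.0169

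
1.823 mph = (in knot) 1.584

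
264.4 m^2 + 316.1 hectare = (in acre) 781.2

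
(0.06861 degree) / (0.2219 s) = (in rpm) 0.05153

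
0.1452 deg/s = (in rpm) 0.0242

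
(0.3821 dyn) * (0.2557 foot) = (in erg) 2.978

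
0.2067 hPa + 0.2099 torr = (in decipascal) 486.5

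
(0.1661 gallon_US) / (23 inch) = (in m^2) 0.001076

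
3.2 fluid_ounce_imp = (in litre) 0.09092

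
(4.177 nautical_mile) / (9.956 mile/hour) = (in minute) 28.97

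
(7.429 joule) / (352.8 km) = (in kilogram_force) 2.147e-06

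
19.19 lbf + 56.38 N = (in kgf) 14.45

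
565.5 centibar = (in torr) 4242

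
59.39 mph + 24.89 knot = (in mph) 88.03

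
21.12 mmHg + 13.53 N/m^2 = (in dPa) 2.829e+04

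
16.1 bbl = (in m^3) 2.56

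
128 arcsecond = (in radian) 0.0006206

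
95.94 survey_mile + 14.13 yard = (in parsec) 5.004e-12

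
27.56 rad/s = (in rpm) 263.2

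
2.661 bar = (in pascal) 2.661e+05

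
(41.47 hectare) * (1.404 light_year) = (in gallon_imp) 1.212e+24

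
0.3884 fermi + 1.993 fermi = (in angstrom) 2.381e-05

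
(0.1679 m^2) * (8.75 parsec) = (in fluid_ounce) 1.533e+21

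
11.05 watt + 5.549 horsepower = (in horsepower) 5.564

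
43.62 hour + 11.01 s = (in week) 0.2597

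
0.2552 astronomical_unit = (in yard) 4.175e+10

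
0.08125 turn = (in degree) 29.25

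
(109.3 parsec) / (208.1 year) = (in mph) 1.15e+09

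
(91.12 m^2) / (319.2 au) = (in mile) 1.186e-15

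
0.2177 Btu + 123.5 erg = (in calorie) 54.9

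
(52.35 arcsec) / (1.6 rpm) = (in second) 0.001515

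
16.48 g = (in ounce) 0.5813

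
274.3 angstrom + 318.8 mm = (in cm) 31.88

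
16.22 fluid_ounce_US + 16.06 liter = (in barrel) 0.104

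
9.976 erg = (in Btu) 9.455e-10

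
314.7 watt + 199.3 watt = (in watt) 514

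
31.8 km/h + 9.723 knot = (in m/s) 13.84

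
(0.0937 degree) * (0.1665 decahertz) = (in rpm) 0.026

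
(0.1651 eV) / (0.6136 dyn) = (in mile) 2.679e-18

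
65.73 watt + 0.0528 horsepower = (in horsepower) 0.1409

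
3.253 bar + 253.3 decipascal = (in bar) 3.253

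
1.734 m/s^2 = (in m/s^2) 1.734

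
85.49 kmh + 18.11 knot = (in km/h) 119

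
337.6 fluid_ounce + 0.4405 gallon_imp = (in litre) 11.99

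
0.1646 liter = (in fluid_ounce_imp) 5.793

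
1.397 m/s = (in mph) 3.125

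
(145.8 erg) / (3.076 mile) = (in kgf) 3.003e-10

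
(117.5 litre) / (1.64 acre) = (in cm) 0.00177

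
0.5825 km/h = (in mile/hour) 0.3619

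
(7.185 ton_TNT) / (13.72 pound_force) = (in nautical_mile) 2.66e+05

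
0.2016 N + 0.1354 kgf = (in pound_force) 0.3438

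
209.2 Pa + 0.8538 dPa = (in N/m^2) 209.3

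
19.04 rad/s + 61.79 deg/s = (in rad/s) 20.12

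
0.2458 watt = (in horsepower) 0.0003296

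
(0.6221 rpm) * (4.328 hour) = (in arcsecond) 2.094e+08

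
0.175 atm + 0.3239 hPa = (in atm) 0.1753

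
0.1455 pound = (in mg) 6.6e+04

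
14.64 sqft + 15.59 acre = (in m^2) 6.309e+04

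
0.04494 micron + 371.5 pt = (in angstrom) 1.311e+09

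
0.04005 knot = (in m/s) 0.0206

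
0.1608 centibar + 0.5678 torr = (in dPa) 2365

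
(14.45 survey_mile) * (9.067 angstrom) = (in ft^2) 0.000227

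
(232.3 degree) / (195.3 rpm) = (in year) 6.286e-09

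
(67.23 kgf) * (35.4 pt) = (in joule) 8.234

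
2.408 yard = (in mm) 2202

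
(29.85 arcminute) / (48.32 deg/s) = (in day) 1.192e-07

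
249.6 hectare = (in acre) 616.8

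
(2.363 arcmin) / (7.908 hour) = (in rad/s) 2.414e-08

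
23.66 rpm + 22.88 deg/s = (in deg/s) 164.8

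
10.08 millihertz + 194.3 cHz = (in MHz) 1.953e-06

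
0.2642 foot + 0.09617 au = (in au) 0.09617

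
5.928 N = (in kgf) 0.6045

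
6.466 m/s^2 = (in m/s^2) 6.466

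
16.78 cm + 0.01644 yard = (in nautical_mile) 9.872e-05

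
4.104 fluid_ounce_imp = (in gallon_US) 0.0308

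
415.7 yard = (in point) 1.077e+06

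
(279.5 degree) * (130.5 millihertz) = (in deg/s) 36.47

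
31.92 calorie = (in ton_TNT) 3.192e-08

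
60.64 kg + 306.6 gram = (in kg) 60.95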